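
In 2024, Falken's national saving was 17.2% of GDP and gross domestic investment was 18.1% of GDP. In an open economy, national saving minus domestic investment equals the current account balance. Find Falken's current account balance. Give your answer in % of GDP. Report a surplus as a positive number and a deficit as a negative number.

-0.9

CA = S - I = 17.2 - 18.1 = -0.9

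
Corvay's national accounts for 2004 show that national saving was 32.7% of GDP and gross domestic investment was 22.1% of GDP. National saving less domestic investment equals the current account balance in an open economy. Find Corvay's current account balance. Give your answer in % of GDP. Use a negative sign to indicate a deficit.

10.6

CA = S - I = 32.7 - 22.1 = 10.6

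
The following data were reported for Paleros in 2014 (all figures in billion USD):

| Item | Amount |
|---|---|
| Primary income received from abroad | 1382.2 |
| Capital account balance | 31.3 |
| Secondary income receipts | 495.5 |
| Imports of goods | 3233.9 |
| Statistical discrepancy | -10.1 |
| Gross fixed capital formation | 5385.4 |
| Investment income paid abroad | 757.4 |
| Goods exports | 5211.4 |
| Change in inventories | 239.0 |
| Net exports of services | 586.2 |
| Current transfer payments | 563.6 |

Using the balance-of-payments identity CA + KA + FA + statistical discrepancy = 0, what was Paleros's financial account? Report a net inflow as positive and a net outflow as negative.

Goods balance = 5211.4 - 3233.9 = 1977.5
Services balance = 586.2
Trade balance (goods + services) = 1977.5 + 586.2 = 2563.7
Net primary income = 1382.2 - 757.4 = 624.8
Net secondary income = 495.5 - 563.6 = -68.1
Current account = 2563.7 + 624.8 + (-68.1) = 3120.4
Financial account = -(3120.4 + 31.3 + (-10.1)) = -3141.6

-3141.6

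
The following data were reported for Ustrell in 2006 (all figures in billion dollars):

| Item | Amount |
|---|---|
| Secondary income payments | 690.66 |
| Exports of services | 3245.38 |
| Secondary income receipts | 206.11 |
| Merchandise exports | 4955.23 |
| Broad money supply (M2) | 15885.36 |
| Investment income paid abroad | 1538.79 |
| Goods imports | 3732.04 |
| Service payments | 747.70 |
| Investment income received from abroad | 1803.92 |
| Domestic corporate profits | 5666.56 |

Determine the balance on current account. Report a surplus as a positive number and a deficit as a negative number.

Goods balance = 4955.23 - 3732.04 = 1223.19
Services balance = 3245.38 - 747.70 = 2497.68
Trade balance (goods + services) = 1223.19 + 2497.68 = 3720.87
Net primary income = 1803.92 - 1538.79 = 265.13
Net secondary income = 206.11 - 690.66 = -484.55
Current account = 3720.87 + 265.13 + (-484.55) = 3501.45

3501.45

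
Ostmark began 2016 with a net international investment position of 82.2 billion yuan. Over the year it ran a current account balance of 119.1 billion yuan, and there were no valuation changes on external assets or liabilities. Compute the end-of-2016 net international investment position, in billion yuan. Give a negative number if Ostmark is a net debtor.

With no valuation effects, change in NIIP = current account = 119.1
End-of-year NIIP = 82.2 + 119.1 = 201.3

201.3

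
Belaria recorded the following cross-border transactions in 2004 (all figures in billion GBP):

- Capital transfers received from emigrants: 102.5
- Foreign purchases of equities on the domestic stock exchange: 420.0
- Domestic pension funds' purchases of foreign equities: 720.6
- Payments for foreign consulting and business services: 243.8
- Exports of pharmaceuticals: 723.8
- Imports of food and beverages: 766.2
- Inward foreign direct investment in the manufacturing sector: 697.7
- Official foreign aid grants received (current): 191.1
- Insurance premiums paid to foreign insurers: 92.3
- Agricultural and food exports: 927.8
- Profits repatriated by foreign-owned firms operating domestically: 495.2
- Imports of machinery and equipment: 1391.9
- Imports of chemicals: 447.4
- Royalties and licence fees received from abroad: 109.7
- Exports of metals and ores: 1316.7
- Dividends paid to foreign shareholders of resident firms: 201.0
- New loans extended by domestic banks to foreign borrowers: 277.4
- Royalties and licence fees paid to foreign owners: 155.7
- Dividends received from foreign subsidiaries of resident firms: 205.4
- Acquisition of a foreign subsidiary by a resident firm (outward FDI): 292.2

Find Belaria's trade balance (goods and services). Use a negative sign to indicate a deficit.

Goods: -447.4 - 1391.9 + 723.8 + 927.8 - 766.2 + 1316.7 = 362.8
Services: -155.7 - 92.3 + 109.7 - 243.8 = -382.1
Trade balance = 362.8 + (-382.1) = -19.3
(Excluded from the trade balance — capital account: capital transfers received from emigrants 102.5; financial account: foreign purchases of equities on the domestic stock exchange 420.0, domestic pension funds' purchases of foreign equities 720.6, inward foreign direct investment in the manufacturing sector 697.7, new loans extended by domestic banks to foreign borrowers 277.4, acquisition of a foreign subsidiary by a resident firm (outward FDI) 292.2; secondary income: official foreign aid grants received (current) 191.1; primary income: profits repatriated by foreign-owned firms operating domestically 495.2, dividends paid to foreign shareholders of resident firms 201.0, dividends received from foreign subsidiaries of resident firms 205.4.)

-19.3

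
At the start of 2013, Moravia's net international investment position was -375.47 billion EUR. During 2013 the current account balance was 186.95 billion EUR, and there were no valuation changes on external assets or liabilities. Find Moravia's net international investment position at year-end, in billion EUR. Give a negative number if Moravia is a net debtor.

With no valuation effects, change in NIIP = current account = 186.95
End-of-year NIIP = -375.47 + 186.95 = -188.52

-188.52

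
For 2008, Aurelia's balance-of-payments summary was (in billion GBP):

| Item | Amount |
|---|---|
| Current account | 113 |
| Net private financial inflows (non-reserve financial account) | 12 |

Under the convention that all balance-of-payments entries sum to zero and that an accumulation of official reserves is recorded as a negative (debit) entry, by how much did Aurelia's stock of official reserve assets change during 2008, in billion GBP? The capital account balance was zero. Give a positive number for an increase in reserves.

125

Official reserve transactions balance = -(113 + 12) = -125
An accumulation of reserves is recorded as a debit (negative entry), so the change in the stock of reserves is the negative of that balance.
Change in official reserves = -(-125) = 125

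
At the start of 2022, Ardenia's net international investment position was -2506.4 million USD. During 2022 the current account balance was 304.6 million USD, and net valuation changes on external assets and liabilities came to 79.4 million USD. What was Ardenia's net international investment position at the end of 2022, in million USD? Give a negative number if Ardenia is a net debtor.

Change in NIIP = current account + net valuation change = 304.6 + 79.4 = 384.0
End-of-year NIIP = -2506.4 + 384.0 = -2122.4

-2122.4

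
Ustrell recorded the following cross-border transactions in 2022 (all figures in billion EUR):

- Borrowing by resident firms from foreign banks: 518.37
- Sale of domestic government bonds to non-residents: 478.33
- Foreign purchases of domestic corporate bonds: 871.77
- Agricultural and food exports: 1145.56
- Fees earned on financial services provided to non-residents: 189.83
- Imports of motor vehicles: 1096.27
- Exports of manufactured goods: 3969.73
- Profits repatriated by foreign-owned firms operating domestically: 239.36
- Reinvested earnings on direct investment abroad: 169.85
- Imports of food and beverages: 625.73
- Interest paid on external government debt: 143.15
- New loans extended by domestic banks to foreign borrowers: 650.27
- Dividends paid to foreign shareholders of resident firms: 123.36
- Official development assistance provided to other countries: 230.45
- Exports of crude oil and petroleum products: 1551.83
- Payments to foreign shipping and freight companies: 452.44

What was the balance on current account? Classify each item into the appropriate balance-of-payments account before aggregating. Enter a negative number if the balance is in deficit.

4116.04

Goods: 1145.56 + 1551.83 + 3969.73 - 625.73 - 1096.27 = 4945.12
Services: -452.44 + 189.83 = -262.61
Primary income: 169.85 - 143.15 - 123.36 - 239.36 = -336.02
Secondary income: -230.45
Current account = 4945.12 + (-262.61) + (-336.02) + (-230.45) = 4116.04
(Excluded from the current account — financial account: borrowing by resident firms from foreign banks 518.37, sale of domestic government bonds to non-residents 478.33, foreign purchases of domestic corporate bonds 871.77, new loans extended by domestic banks to foreign borrowers 650.27.)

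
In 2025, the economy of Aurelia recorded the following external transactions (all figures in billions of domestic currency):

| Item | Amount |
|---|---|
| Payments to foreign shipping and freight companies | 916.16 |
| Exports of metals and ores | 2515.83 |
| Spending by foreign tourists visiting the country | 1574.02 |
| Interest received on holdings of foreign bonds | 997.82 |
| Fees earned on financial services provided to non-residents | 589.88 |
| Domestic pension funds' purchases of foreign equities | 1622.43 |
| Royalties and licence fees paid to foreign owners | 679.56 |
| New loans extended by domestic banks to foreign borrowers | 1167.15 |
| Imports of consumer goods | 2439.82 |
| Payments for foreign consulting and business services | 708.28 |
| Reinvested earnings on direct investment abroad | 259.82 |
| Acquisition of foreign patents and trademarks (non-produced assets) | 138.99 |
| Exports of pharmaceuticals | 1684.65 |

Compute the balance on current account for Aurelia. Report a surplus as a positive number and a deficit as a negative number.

2878.20

Goods: 1684.65 + 2515.83 - 2439.82 = 1760.66
Services: -708.28 + 589.88 + 1574.02 - 916.16 - 679.56 = -140.10
Primary income: 259.82 + 997.82 = 1257.64
Current account = 1760.66 + (-140.10) + 1257.64 = 2878.20
(Excluded from the current account — financial account: domestic pension funds' purchases of foreign equities 1622.43, new loans extended by domestic banks to foreign borrowers 1167.15; capital account: acquisition of foreign patents and trademarks (non-produced assets) 138.99.)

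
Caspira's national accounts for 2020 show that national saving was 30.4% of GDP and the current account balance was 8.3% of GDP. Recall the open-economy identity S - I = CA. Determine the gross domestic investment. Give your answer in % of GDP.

22.1

I = S - CA = 30.4 - 8.3 = 22.1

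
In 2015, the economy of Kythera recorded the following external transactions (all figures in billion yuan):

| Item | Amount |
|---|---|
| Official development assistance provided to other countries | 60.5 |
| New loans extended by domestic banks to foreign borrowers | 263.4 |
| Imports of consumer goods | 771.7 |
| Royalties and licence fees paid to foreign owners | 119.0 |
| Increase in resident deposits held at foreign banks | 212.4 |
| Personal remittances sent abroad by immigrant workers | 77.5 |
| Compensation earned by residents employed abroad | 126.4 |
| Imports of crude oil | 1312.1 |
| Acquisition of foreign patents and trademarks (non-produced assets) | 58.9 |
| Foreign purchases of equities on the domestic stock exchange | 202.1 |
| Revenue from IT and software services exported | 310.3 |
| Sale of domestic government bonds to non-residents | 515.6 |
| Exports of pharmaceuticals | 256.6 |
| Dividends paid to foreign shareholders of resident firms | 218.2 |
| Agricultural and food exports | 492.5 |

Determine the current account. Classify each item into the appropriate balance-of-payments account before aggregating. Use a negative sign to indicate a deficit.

Goods: -1312.1 - 771.7 + 256.6 + 492.5 = -1334.7
Services: 310.3 - 119.0 = 191.3
Primary income: -218.2 + 126.4 = -91.8
Secondary income: -77.5 - 60.5 = -138.0
Current account = (-1334.7) + 191.3 + (-91.8) + (-138.0) = -1373.2
(Excluded from the current account — financial account: new loans extended by domestic banks to foreign borrowers 263.4, increase in resident deposits held at foreign banks 212.4, foreign purchases of equities on the domestic stock exchange 202.1, sale of domestic government bonds to non-residents 515.6; capital account: acquisition of foreign patents and trademarks (non-produced assets) 58.9.)

-1373.2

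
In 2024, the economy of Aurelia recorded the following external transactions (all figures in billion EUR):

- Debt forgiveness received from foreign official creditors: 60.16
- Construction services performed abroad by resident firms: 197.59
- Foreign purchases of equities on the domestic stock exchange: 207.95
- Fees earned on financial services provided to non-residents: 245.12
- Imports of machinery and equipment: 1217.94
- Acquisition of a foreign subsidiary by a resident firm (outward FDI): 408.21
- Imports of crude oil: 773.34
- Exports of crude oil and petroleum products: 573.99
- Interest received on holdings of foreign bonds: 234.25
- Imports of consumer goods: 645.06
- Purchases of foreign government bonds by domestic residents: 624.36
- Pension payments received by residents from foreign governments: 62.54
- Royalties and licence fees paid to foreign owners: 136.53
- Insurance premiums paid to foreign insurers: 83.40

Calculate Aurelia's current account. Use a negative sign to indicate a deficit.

Goods: -645.06 - 773.34 + 573.99 - 1217.94 = -2062.35
Services: -136.53 + 197.59 - 83.40 + 245.12 = 222.78
Primary income: 234.25
Secondary income: 62.54
Current account = (-2062.35) + 222.78 + 234.25 + 62.54 = -1542.78
(Excluded from the current account — capital account: debt forgiveness received from foreign official creditors 60.16; financial account: foreign purchases of equities on the domestic stock exchange 207.95, acquisition of a foreign subsidiary by a resident firm (outward FDI) 408.21, purchases of foreign government bonds by domestic residents 624.36.)

-1542.78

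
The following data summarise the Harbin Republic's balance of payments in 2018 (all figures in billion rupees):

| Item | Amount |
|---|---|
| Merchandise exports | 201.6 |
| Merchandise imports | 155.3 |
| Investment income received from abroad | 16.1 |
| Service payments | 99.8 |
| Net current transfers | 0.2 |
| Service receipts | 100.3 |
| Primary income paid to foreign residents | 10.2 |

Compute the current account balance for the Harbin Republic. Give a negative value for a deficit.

Goods balance = 201.6 - 155.3 = 46.3
Services balance = 100.3 - 99.8 = 0.5
Trade balance (goods + services) = 46.3 + 0.5 = 46.8
Net primary income = 16.1 - 10.2 = 5.9
Net secondary income = 0.2
Current account = 46.8 + 5.9 + 0.2 = 52.9

52.9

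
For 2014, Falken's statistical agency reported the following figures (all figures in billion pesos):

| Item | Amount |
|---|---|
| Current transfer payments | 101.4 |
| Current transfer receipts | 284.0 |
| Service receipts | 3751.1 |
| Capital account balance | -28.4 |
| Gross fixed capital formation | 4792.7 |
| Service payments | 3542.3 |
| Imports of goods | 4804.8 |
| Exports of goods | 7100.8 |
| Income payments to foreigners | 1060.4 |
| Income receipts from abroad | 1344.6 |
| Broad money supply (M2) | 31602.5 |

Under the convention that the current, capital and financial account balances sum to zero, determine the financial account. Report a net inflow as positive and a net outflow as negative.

Goods balance = 7100.8 - 4804.8 = 2296.0
Services balance = 3751.1 - 3542.3 = 208.8
Trade balance (goods + services) = 2296.0 + 208.8 = 2504.8
Net primary income = 1344.6 - 1060.4 = 284.2
Net secondary income = 284.0 - 101.4 = 182.6
Current account = 2504.8 + 284.2 + 182.6 = 2971.6
Financial account = -(2971.6 + (-28.4)) = -2943.2

-2943.2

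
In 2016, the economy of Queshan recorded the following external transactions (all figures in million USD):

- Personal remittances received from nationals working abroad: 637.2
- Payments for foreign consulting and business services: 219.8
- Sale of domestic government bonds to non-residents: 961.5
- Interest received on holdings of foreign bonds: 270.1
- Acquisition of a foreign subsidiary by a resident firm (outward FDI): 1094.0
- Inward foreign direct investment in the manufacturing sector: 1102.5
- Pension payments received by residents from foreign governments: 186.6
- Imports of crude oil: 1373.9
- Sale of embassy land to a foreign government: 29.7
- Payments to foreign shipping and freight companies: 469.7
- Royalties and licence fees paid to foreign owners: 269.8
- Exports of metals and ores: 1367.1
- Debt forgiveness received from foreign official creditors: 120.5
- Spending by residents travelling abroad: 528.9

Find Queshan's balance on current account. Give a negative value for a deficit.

Goods: -1373.9 + 1367.1 = -6.8
Services: -469.7 - 528.9 - 269.8 - 219.8 = -1488.2
Primary income: 270.1
Secondary income: 186.6 + 637.2 = 823.8
Current account = (-6.8) + (-1488.2) + 270.1 + 823.8 = -401.1
(Excluded from the current account — financial account: sale of domestic government bonds to non-residents 961.5, acquisition of a foreign subsidiary by a resident firm (outward FDI) 1094.0, inward foreign direct investment in the manufacturing sector 1102.5; capital account: sale of embassy land to a foreign government 29.7, debt forgiveness received from foreign official creditors 120.5.)

-401.1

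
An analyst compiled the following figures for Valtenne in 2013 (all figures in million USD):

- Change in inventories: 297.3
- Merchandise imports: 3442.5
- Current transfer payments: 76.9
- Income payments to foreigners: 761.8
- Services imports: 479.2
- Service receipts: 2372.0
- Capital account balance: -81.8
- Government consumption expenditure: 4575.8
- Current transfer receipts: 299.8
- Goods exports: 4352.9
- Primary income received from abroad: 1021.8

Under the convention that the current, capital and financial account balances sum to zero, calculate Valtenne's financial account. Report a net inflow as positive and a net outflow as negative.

-3204.3

Goods balance = 4352.9 - 3442.5 = 910.4
Services balance = 2372.0 - 479.2 = 1892.8
Trade balance (goods + services) = 910.4 + 1892.8 = 2803.2
Net primary income = 1021.8 - 761.8 = 260.0
Net secondary income = 299.8 - 76.9 = 222.9
Current account = 2803.2 + 260.0 + 222.9 = 3286.1
Financial account = -(3286.1 + (-81.8)) = -3204.3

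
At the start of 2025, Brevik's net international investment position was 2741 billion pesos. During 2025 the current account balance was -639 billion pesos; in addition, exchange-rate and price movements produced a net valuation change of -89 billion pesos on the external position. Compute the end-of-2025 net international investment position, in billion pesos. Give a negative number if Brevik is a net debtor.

2013

Change in NIIP = current account + net valuation change = -639 + (-89) = -728
End-of-year NIIP = 2741 + (-728) = 2013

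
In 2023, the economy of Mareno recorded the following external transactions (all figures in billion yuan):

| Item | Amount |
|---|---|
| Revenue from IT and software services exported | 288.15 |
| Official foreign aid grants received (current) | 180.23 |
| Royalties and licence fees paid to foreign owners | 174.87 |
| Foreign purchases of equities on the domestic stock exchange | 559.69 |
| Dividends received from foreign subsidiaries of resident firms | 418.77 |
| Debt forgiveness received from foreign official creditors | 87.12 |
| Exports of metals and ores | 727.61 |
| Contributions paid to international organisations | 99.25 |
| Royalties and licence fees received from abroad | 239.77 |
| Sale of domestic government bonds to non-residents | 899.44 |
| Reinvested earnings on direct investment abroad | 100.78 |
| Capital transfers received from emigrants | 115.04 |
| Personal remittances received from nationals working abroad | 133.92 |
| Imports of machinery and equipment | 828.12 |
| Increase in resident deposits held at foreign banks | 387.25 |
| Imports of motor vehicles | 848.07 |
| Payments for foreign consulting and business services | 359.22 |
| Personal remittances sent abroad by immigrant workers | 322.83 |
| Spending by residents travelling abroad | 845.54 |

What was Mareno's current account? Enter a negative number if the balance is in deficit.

Goods: -848.07 - 828.12 + 727.61 = -948.58
Services: -845.54 + 239.77 - 359.22 - 174.87 + 288.15 = -851.71
Primary income: 418.77 + 100.78 = 519.55
Secondary income: -322.83 + 180.23 - 99.25 + 133.92 = -107.93
Current account = (-948.58) + (-851.71) + 519.55 + (-107.93) = -1388.67
(Excluded from the current account — financial account: foreign purchases of equities on the domestic stock exchange 559.69, sale of domestic government bonds to non-residents 899.44, increase in resident deposits held at foreign banks 387.25; capital account: debt forgiveness received from foreign official creditors 87.12, capital transfers received from emigrants 115.04.)

-1388.67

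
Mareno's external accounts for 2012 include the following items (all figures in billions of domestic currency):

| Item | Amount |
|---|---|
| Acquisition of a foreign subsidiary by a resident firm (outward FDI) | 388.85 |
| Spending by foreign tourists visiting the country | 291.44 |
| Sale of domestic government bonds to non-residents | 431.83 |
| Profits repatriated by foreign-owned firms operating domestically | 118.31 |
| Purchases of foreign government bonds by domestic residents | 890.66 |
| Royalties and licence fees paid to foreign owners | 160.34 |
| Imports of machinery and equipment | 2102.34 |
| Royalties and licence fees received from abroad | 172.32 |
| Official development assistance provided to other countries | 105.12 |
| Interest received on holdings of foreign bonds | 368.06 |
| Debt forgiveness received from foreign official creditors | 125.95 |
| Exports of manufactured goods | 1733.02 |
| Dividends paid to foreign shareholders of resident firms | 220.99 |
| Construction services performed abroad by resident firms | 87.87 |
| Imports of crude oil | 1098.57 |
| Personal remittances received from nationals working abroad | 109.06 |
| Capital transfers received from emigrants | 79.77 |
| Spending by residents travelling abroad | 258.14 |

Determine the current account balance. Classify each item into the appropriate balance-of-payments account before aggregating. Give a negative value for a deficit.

-1302.04

Goods: -1098.57 + 1733.02 - 2102.34 = -1467.89
Services: 172.32 + 291.44 - 160.34 + 87.87 - 258.14 = 133.15
Primary income: 368.06 - 118.31 - 220.99 = 28.76
Secondary income: -105.12 + 109.06 = 3.94
Current account = (-1467.89) + 133.15 + 28.76 + 3.94 = -1302.04
(Excluded from the current account — financial account: acquisition of a foreign subsidiary by a resident firm (outward FDI) 388.85, sale of domestic government bonds to non-residents 431.83, purchases of foreign government bonds by domestic residents 890.66; capital account: debt forgiveness received from foreign official creditors 125.95, capital transfers received from emigrants 79.77.)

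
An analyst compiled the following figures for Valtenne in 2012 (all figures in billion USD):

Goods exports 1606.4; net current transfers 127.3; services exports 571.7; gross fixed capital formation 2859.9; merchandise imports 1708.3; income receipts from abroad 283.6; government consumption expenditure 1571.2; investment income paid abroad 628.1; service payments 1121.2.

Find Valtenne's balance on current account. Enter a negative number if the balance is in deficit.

Goods balance = 1606.4 - 1708.3 = -101.9
Services balance = 571.7 - 1121.2 = -549.5
Trade balance (goods + services) = -101.9 + (-549.5) = -651.4
Net primary income = 283.6 - 628.1 = -344.5
Net secondary income = 127.3
Current account = -651.4 + (-344.5) + 127.3 = -868.6

-868.6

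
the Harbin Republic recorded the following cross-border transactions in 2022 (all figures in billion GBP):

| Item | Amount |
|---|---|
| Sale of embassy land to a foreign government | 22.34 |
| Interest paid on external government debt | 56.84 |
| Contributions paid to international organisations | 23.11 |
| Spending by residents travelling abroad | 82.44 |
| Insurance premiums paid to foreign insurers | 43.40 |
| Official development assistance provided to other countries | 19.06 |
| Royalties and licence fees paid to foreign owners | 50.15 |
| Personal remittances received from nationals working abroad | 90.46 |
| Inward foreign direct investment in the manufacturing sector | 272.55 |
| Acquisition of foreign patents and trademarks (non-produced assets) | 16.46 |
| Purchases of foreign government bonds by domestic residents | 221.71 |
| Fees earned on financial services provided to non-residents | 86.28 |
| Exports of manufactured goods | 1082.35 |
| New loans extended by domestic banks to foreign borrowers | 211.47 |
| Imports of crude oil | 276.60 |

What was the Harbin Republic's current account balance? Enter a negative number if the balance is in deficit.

707.49

Goods: 1082.35 - 276.60 = 805.75
Services: 86.28 - 82.44 - 43.40 - 50.15 = -89.71
Primary income: -56.84
Secondary income: -23.11 - 19.06 + 90.46 = 48.29
Current account = 805.75 + (-89.71) + (-56.84) + 48.29 = 707.49
(Excluded from the current account — capital account: sale of embassy land to a foreign government 22.34, acquisition of foreign patents and trademarks (non-produced assets) 16.46; financial account: inward foreign direct investment in the manufacturing sector 272.55, purchases of foreign government bonds by domestic residents 221.71, new loans extended by domestic banks to foreign borrowers 211.47.)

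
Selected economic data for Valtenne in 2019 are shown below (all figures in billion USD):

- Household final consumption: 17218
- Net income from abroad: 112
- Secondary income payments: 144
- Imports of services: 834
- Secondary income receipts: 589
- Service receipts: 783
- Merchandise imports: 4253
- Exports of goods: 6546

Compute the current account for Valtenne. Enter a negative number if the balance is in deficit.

Goods balance = 6546 - 4253 = 2293
Services balance = 783 - 834 = -51
Trade balance (goods + services) = 2293 + (-51) = 2242
Net primary income = 112
Net secondary income = 589 - 144 = 445
Current account = 2242 + 112 + 445 = 2799

2799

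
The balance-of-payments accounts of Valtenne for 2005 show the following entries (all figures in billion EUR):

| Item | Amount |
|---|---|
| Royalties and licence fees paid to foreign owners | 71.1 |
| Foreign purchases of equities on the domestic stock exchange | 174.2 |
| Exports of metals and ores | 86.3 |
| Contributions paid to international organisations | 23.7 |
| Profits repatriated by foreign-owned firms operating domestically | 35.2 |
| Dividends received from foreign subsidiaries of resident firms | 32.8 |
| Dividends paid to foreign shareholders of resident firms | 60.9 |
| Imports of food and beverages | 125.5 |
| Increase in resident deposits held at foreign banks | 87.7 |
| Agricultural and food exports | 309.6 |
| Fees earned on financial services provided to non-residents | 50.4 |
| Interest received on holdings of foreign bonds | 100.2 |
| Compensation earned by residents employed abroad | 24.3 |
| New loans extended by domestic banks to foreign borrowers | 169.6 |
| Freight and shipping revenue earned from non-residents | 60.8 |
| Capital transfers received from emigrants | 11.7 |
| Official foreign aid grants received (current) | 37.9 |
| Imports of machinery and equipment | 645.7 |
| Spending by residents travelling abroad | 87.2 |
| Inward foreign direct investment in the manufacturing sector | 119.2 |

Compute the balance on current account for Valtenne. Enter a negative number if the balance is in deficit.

-347.0

Goods: -645.7 + 86.3 - 125.5 + 309.6 = -375.3
Services: -71.1 + 50.4 + 60.8 - 87.2 = -47.1
Primary income: -35.2 + 24.3 + 100.2 - 60.9 + 32.8 = 61.2
Secondary income: 37.9 - 23.7 = 14.2
Current account = (-375.3) + (-47.1) + 61.2 + 14.2 = -347.0
(Excluded from the current account — financial account: foreign purchases of equities on the domestic stock exchange 174.2, increase in resident deposits held at foreign banks 87.7, new loans extended by domestic banks to foreign borrowers 169.6, inward foreign direct investment in the manufacturing sector 119.2; capital account: capital transfers received from emigrants 11.7.)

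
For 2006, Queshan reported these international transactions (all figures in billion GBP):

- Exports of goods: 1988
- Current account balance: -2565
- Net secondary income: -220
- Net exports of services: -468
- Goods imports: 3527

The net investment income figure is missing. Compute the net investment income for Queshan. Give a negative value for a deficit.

-338

Current account = goods balance + services balance + net primary income + net secondary income
Sum of the known components = -2227
Net investment income = CA - (known components) = -2565 - (-2227) = -338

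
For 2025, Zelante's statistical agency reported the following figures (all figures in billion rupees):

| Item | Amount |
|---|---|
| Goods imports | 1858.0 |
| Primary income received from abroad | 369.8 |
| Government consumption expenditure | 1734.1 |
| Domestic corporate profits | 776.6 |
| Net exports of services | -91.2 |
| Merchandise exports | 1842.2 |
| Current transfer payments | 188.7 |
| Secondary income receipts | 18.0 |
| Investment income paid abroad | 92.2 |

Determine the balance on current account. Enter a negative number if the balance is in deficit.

Goods balance = 1842.2 - 1858.0 = -15.8
Services balance = -91.2
Trade balance (goods + services) = -15.8 + (-91.2) = -107.0
Net primary income = 369.8 - 92.2 = 277.6
Net secondary income = 18.0 - 188.7 = -170.7
Current account = -107.0 + 277.6 + (-170.7) = -0.1

-0.1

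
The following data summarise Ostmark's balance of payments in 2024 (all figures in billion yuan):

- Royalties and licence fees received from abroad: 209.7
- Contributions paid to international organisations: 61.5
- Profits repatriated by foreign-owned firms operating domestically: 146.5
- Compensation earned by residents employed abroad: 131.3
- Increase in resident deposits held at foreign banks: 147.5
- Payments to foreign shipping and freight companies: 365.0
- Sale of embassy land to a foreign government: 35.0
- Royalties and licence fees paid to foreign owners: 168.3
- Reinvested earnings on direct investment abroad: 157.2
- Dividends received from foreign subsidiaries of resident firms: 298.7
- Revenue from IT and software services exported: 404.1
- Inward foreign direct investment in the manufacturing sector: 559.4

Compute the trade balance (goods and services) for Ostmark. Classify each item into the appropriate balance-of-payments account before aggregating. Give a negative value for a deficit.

Services: 404.1 - 365.0 - 168.3 + 209.7 = 80.5
Trade balance = 0.0 + 80.5 = 80.5
(Excluded from the trade balance — secondary income: contributions paid to international organisations 61.5; primary income: profits repatriated by foreign-owned firms operating domestically 146.5, compensation earned by residents employed abroad 131.3, reinvested earnings on direct investment abroad 157.2, dividends received from foreign subsidiaries of resident firms 298.7; financial account: increase in resident deposits held at foreign banks 147.5, inward foreign direct investment in the manufacturing sector 559.4; capital account: sale of embassy land to a foreign government 35.0.)

80.5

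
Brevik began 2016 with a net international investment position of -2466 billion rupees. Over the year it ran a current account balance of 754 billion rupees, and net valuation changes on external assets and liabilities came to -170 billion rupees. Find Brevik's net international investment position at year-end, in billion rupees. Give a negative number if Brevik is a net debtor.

-1882

Change in NIIP = current account + net valuation change = 754 + (-170) = 584
End-of-year NIIP = -2466 + 584 = -1882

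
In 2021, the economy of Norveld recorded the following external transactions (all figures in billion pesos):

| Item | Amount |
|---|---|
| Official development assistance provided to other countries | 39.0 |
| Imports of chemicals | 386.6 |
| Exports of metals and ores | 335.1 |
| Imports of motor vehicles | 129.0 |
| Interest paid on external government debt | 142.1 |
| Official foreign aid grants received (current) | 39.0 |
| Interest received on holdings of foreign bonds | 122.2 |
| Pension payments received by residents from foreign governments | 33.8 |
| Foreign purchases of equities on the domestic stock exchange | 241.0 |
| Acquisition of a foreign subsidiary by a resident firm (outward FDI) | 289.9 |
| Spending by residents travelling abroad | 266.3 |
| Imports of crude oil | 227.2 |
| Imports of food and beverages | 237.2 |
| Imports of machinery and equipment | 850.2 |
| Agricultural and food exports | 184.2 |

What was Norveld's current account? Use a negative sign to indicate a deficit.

Goods: 335.1 + 184.2 - 386.6 - 237.2 - 227.2 - 850.2 - 129.0 = -1310.9
Services: -266.3
Primary income: 122.2 - 142.1 = -19.9
Secondary income: 33.8 - 39.0 + 39.0 = 33.8
Current account = (-1310.9) + (-266.3) + (-19.9) + 33.8 = -1563.3
(Excluded from the current account — financial account: foreign purchases of equities on the domestic stock exchange 241.0, acquisition of a foreign subsidiary by a resident firm (outward FDI) 289.9.)

-1563.3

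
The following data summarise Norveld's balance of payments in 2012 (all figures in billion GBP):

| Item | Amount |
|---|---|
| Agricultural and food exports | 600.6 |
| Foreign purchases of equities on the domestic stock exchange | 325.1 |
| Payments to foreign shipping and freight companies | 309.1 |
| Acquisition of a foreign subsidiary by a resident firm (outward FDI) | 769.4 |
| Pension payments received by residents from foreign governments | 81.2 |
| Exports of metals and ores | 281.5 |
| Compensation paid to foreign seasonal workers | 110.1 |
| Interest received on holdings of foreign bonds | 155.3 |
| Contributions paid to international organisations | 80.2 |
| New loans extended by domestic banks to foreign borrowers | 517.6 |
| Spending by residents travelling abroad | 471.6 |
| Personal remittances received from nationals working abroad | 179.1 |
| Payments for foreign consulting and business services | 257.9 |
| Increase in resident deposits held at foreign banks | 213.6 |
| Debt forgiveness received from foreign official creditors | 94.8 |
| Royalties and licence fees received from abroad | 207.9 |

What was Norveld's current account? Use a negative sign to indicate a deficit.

Goods: 281.5 + 600.6 = 882.1
Services: 207.9 - 257.9 - 471.6 - 309.1 = -830.7
Primary income: -110.1 + 155.3 = 45.2
Secondary income: 81.2 + 179.1 - 80.2 = 180.1
Current account = 882.1 + (-830.7) + 45.2 + 180.1 = 276.7
(Excluded from the current account — financial account: foreign purchases of equities on the domestic stock exchange 325.1, acquisition of a foreign subsidiary by a resident firm (outward FDI) 769.4, new loans extended by domestic banks to foreign borrowers 517.6, increase in resident deposits held at foreign banks 213.6; capital account: debt forgiveness received from foreign official creditors 94.8.)

276.7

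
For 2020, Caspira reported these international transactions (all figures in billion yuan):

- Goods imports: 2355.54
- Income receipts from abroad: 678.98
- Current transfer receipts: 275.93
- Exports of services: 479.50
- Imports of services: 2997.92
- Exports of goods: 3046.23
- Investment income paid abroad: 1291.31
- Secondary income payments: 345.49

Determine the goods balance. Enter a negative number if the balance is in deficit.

Goods balance = 3046.23 - 2355.54 = 690.69

690.69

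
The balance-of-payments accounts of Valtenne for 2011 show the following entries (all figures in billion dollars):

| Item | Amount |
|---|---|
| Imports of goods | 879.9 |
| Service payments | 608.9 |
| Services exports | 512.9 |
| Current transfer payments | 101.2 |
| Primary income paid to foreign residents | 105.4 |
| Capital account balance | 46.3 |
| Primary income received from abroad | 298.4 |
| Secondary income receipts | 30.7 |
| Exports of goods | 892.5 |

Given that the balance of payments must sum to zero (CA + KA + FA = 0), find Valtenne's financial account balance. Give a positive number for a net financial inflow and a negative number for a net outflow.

Goods balance = 892.5 - 879.9 = 12.6
Services balance = 512.9 - 608.9 = -96.0
Trade balance (goods + services) = 12.6 + (-96.0) = -83.4
Net primary income = 298.4 - 105.4 = 193.0
Net secondary income = 30.7 - 101.2 = -70.5
Current account = -83.4 + 193.0 + (-70.5) = 39.1
Financial account = -(39.1 + 46.3) = -85.4

-85.4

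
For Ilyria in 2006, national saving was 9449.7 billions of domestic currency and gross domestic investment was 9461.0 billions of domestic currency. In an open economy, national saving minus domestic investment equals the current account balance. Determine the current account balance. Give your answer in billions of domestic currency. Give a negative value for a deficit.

-11.3

CA = S - I = 9449.7 - 9461.0 = -11.3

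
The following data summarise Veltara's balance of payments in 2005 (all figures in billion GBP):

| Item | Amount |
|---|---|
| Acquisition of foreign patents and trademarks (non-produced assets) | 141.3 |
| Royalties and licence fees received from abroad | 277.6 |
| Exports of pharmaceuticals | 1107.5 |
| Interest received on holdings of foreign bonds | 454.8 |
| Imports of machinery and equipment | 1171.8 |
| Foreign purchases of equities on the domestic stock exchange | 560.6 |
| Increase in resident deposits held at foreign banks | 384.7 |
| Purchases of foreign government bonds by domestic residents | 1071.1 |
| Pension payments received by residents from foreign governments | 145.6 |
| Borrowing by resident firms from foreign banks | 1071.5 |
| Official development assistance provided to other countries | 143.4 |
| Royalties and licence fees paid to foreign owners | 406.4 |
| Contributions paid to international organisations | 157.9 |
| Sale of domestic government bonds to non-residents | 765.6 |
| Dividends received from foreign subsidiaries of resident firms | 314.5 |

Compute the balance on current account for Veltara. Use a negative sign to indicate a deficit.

420.5

Goods: 1107.5 - 1171.8 = -64.3
Services: -406.4 + 277.6 = -128.8
Primary income: 454.8 + 314.5 = 769.3
Secondary income: -157.9 + 145.6 - 143.4 = -155.7
Current account = (-64.3) + (-128.8) + 769.3 + (-155.7) = 420.5
(Excluded from the current account — capital account: acquisition of foreign patents and trademarks (non-produced assets) 141.3; financial account: foreign purchases of equities on the domestic stock exchange 560.6, increase in resident deposits held at foreign banks 384.7, purchases of foreign government bonds by domestic residents 1071.1, borrowing by resident firms from foreign banks 1071.5, sale of domestic government bonds to non-residents 765.6.)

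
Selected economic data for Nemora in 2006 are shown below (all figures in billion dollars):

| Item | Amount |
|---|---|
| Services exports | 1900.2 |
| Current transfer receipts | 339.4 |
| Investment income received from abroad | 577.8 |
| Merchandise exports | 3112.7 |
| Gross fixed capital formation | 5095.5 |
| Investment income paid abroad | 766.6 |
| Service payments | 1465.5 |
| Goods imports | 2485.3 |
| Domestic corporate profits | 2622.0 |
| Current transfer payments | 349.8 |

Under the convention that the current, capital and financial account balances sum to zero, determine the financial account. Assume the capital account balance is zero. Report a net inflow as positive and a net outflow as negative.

Goods balance = 3112.7 - 2485.3 = 627.4
Services balance = 1900.2 - 1465.5 = 434.7
Trade balance (goods + services) = 627.4 + 434.7 = 1062.1
Net primary income = 577.8 - 766.6 = -188.8
Net secondary income = 339.4 - 349.8 = -10.4
Current account = 1062.1 + (-188.8) + (-10.4) = 862.9
Financial account = -(862.9) = -862.9

-862.9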